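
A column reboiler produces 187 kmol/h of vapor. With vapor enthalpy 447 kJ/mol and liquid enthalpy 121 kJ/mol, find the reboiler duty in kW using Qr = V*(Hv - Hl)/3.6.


Qr = 187 * (447 - 121) / 3.6 = 187 * 326 / 3.6 = 16930

16930 kW


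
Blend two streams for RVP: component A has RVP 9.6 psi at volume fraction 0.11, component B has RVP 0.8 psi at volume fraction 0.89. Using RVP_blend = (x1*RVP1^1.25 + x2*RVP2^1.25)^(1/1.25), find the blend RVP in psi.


Chevron index: RVP_blend = (sum xi*RVPi^1.25)^(1/1.25)
RVP^1.25 terms: 0.11 * 9.6^1.25 + 0.89 * 0.8^1.25 = 2.53216
RVP_blend = 2.53216^(1/1.25) = 2.103

2.103 psi


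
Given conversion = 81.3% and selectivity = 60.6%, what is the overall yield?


Overall yield = conversion (%) * selectivity (%) / 100
Conversion = 81.3%, Selectivity = 60.6%
Y = 81.3 * 60.6 / 100
= 49.2678 %

49.2678 %


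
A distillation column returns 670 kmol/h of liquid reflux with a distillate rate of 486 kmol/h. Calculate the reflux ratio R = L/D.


Reflux ratio definition: R = L / D (liquid returned / distillate withdrawn)
L = 670 kmol/h, D = 486 kmol/h
R = 670 / 486 = 1.379

1.379


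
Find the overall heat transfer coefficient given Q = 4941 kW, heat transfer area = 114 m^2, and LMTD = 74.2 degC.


From Q = U*A*LMTD, U = Q / (A * LMTD)
U = 4941 / (114 * 74.2) = 4941 / 8458.8 = 0.5841

0.5841 kW/(m^2*K)


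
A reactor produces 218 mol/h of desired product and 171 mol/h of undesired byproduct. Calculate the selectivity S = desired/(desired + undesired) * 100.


Selectivity = desired / (desired + undesired) * 100
Total products = 218 + 171 = 389 mol/h
S = 218 / 389 * 100
= 0.5604 * 100
= 56.04 %

56.04 %


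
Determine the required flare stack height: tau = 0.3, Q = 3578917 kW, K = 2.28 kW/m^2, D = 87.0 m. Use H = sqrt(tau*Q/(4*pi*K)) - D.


tau*Q/(4*pi*K) = 0.3 * 3578917 / (4 * pi * 2.28) = 37473.8
sqrt(37473.8) = 193.582
H = 193.582 - 87.0 = 106.6

106.6 m


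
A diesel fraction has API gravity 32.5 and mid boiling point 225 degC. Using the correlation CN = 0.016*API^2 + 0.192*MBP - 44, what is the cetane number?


CN = 0.016 * 32.5^2 + 0.192 * 225 - 44
CN = 16.9 + 43.2 - 44 = 16.1

16.1


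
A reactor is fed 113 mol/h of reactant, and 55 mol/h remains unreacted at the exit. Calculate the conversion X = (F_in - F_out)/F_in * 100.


X = (F_in - F_out) / F_in * 100
Moles reacted = 113 - 55 = 58
X = 58 / 113 * 100
= 0.5133 * 100
= 51.33 %

51.33 %


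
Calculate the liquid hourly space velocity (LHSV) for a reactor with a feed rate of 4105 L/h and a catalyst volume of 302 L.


LHSV = volumetric feed rate / catalyst volume
= 4105 L/h / 302 L
= 13.59 h^-1

13.59 h^-1


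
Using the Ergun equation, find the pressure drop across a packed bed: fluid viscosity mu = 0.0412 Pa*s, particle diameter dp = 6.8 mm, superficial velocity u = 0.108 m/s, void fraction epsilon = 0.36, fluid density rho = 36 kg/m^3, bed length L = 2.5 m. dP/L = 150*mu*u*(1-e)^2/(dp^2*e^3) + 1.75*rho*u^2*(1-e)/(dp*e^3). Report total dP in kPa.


dp = 6.8 mm = 0.0068 m
Viscous term = 150*0.0412*0.108*(1-0.36)^2 / (0.0068^2*0.36^3) = 126720
Inertial term = 1.75*36*0.108^2*(1-0.36) / (0.0068*0.36^3) = 1482.35
dP/L = 126720 + 1482.35 = 128202 Pa/m
dP = 128202 * 2.5 / 1000 = 320.5 kPa

320.5 kPa


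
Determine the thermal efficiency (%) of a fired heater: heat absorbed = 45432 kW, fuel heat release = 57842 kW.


Furnace efficiency = Q_absorbed / Q_fuel * 100
= 45432 / 57842 * 100 = 78.55

78.55 %


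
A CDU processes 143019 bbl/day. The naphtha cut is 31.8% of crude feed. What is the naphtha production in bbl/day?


Crude throughput = 143019 bbl/day
Fraction yield = 31.8%
yield = throughput * fraction / 100
yield = 143019 * 31.8 / 100 = 45480.042

45480.042 bbl/day


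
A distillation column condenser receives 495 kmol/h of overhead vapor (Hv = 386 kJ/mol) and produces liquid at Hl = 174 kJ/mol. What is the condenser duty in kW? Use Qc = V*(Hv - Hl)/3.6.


Qc = 495 * (386 - 174) / 3.6 = 495 * 212 / 3.6 = 29150

29150 kW


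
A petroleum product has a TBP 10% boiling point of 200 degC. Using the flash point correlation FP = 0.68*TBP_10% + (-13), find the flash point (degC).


FP = 0.68 * 200 + (-13) = 123

123 degC


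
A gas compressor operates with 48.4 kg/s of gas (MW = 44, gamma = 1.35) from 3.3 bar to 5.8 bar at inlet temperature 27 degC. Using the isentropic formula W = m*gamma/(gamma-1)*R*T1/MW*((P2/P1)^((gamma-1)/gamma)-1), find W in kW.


Isentropic work: W = m*(gamma/(gamma-1))*(R*T1/MW)*((P2/P1)^((gamma-1)/gamma) - 1)
T1 = 27 + 273.15 = 300.15 K
Pressure ratio = 5.8 / 3.3 = 1.75758
Exponent = (1.35 - 1)/1.35 = 0.259259
(P2/P1)^exp - 1 = 1.75758^0.259259 - 1 = 0.157435
W = 48.4 * 1.35 / 0.35 * 8.314 * 300.15 / 44 * 0.157435 = 1667

1667 kW


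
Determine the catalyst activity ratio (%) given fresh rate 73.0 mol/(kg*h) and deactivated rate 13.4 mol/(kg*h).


Activity (%) = (rate_used / rate_fresh) * 100
rate_used = 13.4, rate_fresh = 73.0
= (13.4 / 73.0) * 100
= 0.1836 * 100 = 18.36

18.36 %


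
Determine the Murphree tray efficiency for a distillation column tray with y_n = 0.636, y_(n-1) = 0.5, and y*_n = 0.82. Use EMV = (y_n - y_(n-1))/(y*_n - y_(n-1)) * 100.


Murphree vapor efficiency: EMV = (y_n - y_(n-1)) / (y*_n - y_(n-1)) * 100
EMV = (0.636 - 0.5) / (0.82 - 0.5) * 100 = 0.136 / 0.32 * 100 = 42.50

42.50 %


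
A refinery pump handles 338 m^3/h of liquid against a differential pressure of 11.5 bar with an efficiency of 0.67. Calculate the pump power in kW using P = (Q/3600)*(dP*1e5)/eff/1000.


Q = 338 / 3600 = 0.0938889 m^3/s
P = 0.0938889 * (11.5 * 1e5) / 0.67 / 1000 = 161.2

161.2 kW


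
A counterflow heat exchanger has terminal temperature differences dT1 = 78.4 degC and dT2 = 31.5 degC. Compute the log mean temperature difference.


LMTD = (dT1 - dT2) / ln(dT1/dT2)
= (78.4 - 31.5) / ln(78.4 / 31.5) = 46.9 / 0.911836 = 51.43

51.43 degC


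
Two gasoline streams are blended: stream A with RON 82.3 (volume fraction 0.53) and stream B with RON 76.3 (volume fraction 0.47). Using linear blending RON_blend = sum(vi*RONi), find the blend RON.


Linear blending: RON_blend = sum(vi * RONi)
Contribution 1: 0.53 * 82.3 = 43.619
Contribution 2: 0.47 * 76.3 = 35.861
RON_blend = 43.619 + 35.861 = 79.48

79.48


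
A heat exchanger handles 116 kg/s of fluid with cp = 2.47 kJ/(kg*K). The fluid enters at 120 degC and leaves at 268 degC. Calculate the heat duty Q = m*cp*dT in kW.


Q = m_dot * cp * delta_T
delta_T = 268 - 120 = 148 K
Q = 116 * 2.47 * 148
= 286.52 * 148
= 42404.96 kW

42404.96 kW


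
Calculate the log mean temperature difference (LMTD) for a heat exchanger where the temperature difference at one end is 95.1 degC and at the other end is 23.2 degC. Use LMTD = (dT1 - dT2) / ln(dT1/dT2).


LMTD = (dT1 - dT2) / ln(dT1/dT2)
= (95.1 - 23.2) / ln(95.1 / 23.2) = 71.9 / 1.41078 = 50.96

50.96 degC


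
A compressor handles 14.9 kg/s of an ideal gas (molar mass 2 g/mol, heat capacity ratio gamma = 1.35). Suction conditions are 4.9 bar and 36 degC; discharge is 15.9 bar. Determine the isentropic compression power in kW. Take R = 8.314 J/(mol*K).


Isentropic work: W = m*(gamma/(gamma-1))*(R*T1/MW)*((P2/P1)^((gamma-1)/gamma) - 1)
T1 = 36 + 273.15 = 309.15 K
Pressure ratio = 15.9 / 4.9 = 3.2449
Exponent = (1.35 - 1)/1.35 = 0.259259
(P2/P1)^exp - 1 = 3.2449^0.259259 - 1 = 0.356855
W = 14.9 * 1.35 / 0.35 * 8.314 * 309.15 / 2 * 0.356855 = 26360

26360 kW


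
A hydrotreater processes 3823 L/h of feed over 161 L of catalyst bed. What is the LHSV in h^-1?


LHSV = volumetric feed rate / catalyst volume
= 3823 L/h / 161 L
= 23.75 h^-1

23.75 h^-1


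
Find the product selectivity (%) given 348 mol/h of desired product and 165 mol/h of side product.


Selectivity = desired / (desired + undesired) * 100
Total products = 348 + 165 = 513 mol/h
S = 348 / 513 * 100
= 0.6784 * 100
= 67.84 %

67.84 %


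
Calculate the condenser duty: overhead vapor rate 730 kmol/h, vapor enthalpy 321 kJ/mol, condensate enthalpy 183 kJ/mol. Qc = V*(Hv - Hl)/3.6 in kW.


Qc = 730 * (321 - 183) / 3.6 = 730 * 138 / 3.6 = 27980

27980 kW


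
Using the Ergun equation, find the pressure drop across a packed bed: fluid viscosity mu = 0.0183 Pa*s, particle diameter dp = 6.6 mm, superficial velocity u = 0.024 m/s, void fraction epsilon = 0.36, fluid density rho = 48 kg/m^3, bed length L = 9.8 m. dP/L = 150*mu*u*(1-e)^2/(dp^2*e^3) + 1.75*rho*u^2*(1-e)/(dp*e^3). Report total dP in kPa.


dp = 6.6 mm = 0.0066 m
Viscous term = 150*0.0183*0.024*(1-0.36)^2 / (0.0066^2*0.36^3) = 13277.6
Inertial term = 1.75*48*0.024^2*(1-0.36) / (0.0066*0.36^3) = 100.561
dP/L = 13277.6 + 100.561 = 13378.2 Pa/m
dP = 13378.2 * 9.8 / 1000 = 131.1 kPa

131.1 kPa


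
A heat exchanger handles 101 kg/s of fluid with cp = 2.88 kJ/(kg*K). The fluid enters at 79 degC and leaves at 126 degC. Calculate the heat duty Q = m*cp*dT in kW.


Q = m_dot * cp * delta_T
delta_T = 126 - 79 = 47 K
Q = 101 * 2.88 * 47
= 290.88 * 47
= 13671.36 kW

13671.36 kW


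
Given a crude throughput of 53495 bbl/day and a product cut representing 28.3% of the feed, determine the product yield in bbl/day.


Crude throughput = 53495 bbl/day
Fraction yield = 28.3%
yield = throughput * fraction / 100
yield = 53495 * 28.3 / 100 = 15139.085

15139.085 bbl/day


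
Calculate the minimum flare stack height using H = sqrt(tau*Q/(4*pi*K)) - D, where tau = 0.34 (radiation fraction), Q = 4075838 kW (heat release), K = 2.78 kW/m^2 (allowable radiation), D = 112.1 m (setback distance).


tau*Q/(4*pi*K) = 0.34 * 4075838 / (4 * pi * 2.78) = 39668.1
sqrt(39668.1) = 199.169
H = 199.169 - 112.1 = 87.07

87.07 m


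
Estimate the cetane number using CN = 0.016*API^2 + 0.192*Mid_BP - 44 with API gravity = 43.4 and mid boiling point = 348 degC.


CN = 0.016 * 43.4^2 + 0.192 * 348 - 44
CN = 30.13696 + 66.816 - 44 = 52.95296

52.95296


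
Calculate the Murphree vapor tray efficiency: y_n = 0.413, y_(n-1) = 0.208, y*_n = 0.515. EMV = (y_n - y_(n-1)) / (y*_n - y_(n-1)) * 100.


Murphree vapor efficiency: EMV = (y_n - y_(n-1)) / (y*_n - y_(n-1)) * 100
EMV = (0.413 - 0.208) / (0.515 - 0.208) * 100 = 0.205 / 0.307 * 100 = 66.78

66.78 %


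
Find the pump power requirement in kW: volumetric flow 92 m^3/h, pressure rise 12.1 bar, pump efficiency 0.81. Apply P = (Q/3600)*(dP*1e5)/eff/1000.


Q = 92 / 3600 = 0.0255556 m^3/s
P = 0.0255556 * (12.1 * 1e5) / 0.81 / 1000 = 38.18

38.18 kW


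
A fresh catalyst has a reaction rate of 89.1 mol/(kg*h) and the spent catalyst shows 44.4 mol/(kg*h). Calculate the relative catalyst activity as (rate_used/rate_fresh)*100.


Activity (%) = (rate_used / rate_fresh) * 100
rate_used = 44.4, rate_fresh = 89.1
= (44.4 / 89.1) * 100
= 0.4983 * 100 = 49.83

49.83 %


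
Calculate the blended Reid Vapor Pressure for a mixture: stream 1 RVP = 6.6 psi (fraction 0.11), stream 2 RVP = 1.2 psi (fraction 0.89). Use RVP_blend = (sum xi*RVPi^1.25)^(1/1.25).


Chevron index: RVP_blend = (sum xi*RVPi^1.25)^(1/1.25)
RVP^1.25 terms: 0.11 * 6.6^1.25 + 0.89 * 1.2^1.25 = 2.28146
RVP_blend = 2.28146^(1/1.25) = 1.935

1.935 psi


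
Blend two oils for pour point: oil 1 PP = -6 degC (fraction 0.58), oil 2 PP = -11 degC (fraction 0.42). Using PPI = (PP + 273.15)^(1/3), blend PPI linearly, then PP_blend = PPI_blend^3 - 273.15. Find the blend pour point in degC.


PPI_1 = (-6 + 273.15)^(1/3) = 6.440482
PPI_2 = (-11 + 273.15)^(1/3) = 6.400049
PPI_blend = 0.58 * 6.440482 + 0.42 * 6.400049 = 6.4235
PP_blend = 6.4235^3 - 273.15 = 265.0423 - 273.15 = -8.11

-8.11 degC


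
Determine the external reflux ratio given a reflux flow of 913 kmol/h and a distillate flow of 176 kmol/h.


Reflux ratio definition: R = L / D (liquid returned / distillate withdrawn)
L = 913 kmol/h, D = 176 kmol/h
R = 913 / 176 = 5.188

5.188


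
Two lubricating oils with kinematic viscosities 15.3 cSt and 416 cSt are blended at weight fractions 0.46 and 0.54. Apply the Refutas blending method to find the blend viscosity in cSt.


Refutas method: VBN_i = 14.534*ln(ln(visc_i + 0.8)) + 10.975, blended linearly by mass fraction; since VBN is linear in VBI_i = ln(ln(visc_i + 0.8)) and the fractions sum to 1, blend VBI directly: visc = exp(exp(VBI_blend)) - 0.8
VBI_1 = ln(ln(15.3 + 0.8)) = 1.02203
VBI_2 = ln(ln(416 + 0.8)) = 1.79718
VBI_blend = 0.46 * 1.02203 + 0.54 * 1.79718 = 1.44061
visc_blend = exp(exp(1.44061)) - 0.8 = 67.46

67.46 cSt


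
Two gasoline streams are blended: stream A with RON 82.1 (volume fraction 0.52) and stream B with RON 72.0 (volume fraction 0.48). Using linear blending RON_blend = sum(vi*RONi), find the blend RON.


Linear blending: RON_blend = sum(vi * RONi)
Contribution 1: 0.52 * 82.1 = 42.692
Contribution 2: 0.48 * 72.0 = 34.56
RON_blend = 42.692 + 34.56 = 77.252

77.252


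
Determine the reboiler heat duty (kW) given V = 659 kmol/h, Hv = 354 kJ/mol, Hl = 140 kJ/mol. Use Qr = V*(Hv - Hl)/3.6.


Qr = 659 * (354 - 140) / 3.6 = 659 * 214 / 3.6 = 39170

39170 kW


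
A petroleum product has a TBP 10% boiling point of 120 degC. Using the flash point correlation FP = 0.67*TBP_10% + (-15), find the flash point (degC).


FP = 0.67 * 120 + (-15) = 65.4

65.4 degC


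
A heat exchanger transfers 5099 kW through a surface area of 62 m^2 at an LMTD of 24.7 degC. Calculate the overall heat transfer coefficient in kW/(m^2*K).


From Q = U*A*LMTD, U = Q / (A * LMTD)
U = 5099 / (62 * 24.7) = 5099 / 1531.4 = 3.330

3.330 kW/(m^2*K)


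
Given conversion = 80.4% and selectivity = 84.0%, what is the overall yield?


Overall yield = conversion (%) * selectivity (%) / 100
Conversion = 80.4%, Selectivity = 84.0%
Y = 80.4 * 84.0 / 100
= 67.536 %

67.536 %


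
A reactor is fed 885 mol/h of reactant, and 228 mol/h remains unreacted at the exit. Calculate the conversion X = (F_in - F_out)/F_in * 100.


X = (F_in - F_out) / F_in * 100
Moles reacted = 885 - 228 = 657
X = 657 / 885 * 100
= 0.7424 * 100
= 74.24 %

74.24 %


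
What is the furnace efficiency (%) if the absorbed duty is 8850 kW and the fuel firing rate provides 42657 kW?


Furnace efficiency = Q_absorbed / Q_fuel * 100
= 8850 / 42657 * 100 = 20.75

20.75 %


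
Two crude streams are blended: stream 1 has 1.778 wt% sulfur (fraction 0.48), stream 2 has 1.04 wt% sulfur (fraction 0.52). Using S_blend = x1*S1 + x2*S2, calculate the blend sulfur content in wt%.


Linear sulfur blending: S_blend = x1*S1 + x2*S2
Contribution 1: 0.48 * 1.778 = 0.85344 wt%
Contribution 2: 0.52 * 1.04 = 0.5408 wt%
S_blend = 0.85344 + 0.5408 = 1.39424

1.39424 wt%


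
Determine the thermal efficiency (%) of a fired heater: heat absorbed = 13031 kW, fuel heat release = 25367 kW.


Furnace efficiency = Q_absorbed / Q_fuel * 100
= 13031 / 25367 * 100 = 51.37

51.37 %


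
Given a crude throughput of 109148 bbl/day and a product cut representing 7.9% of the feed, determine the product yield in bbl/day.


Crude throughput = 109148 bbl/day
Fraction yield = 7.9%
yield = throughput * fraction / 100
yield = 109148 * 7.9 / 100 = 8622.692

8622.692 bbl/day


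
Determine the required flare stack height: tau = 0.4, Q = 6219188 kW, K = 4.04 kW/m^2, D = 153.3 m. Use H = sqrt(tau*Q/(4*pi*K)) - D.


tau*Q/(4*pi*K) = 0.4 * 6219188 / (4 * pi * 4.04) = 49000.7
sqrt(49000.7) = 221.361
H = 221.361 - 153.3 = 68.06

68.06 m


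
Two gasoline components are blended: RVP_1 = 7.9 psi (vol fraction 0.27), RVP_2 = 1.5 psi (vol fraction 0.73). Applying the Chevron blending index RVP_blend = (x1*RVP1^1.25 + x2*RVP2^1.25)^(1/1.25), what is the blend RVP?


Chevron index: RVP_blend = (sum xi*RVPi^1.25)^(1/1.25)
RVP^1.25 terms: 0.27 * 7.9^1.25 + 0.73 * 1.5^1.25 = 4.78782
RVP_blend = 4.78782^(1/1.25) = 3.500

3.500 psi


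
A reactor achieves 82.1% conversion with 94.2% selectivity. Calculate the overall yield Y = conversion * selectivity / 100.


Overall yield = conversion (%) * selectivity (%) / 100
Conversion = 82.1%, Selectivity = 94.2%
Y = 82.1 * 94.2 / 100
= 77.3382 %

77.3382 %


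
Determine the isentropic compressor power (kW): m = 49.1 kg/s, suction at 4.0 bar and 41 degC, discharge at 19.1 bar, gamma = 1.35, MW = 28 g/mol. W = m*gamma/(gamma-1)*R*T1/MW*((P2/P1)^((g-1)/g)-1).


Isentropic work: W = m*(gamma/(gamma-1))*(R*T1/MW)*((P2/P1)^((gamma-1)/gamma) - 1)
T1 = 41 + 273.15 = 314.15 K
Pressure ratio = 19.1 / 4.0 = 4.775
Exponent = (1.35 - 1)/1.35 = 0.259259
(P2/P1)^exp - 1 = 4.775^0.259259 - 1 = 0.499788
W = 49.1 * 1.35 / 0.35 * 8.314 * 314.15 / 28 * 0.499788 = 8829

8829 kW


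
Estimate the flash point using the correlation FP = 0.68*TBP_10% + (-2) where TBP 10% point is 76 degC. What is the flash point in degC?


FP = 0.68 * 76 + (-2) = 49.68

49.68 degC


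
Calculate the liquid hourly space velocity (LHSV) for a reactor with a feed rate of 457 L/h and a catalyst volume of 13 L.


LHSV = volumetric feed rate / catalyst volume
= 457 L/h / 13 L
= 35.15 h^-1

35.15 h^-1


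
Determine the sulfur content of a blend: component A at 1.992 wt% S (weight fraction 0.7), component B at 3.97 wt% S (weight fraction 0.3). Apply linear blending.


Linear sulfur blending: S_blend = x1*S1 + x2*S2
Contribution 1: 0.7 * 1.992 = 1.3944 wt%
Contribution 2: 0.3 * 3.97 = 1.191 wt%
S_blend = 1.3944 + 1.191 = 2.5854

2.5854 wt%


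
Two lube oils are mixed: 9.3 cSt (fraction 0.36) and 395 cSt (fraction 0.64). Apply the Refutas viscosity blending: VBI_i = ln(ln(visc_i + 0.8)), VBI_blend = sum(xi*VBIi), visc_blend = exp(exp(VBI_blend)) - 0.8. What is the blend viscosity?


Refutas method: VBN_i = 14.534*ln(ln(visc_i + 0.8)) + 10.975, blended linearly by mass fraction; since VBN is linear in VBI_i = ln(ln(visc_i + 0.8)) and the fractions sum to 1, blend VBI directly: visc = exp(exp(VBI_blend)) - 0.8
VBI_1 = ln(ln(9.3 + 0.8)) = 0.838345
VBI_2 = ln(ln(395 + 0.8)) = 1.78857
VBI_blend = 0.36 * 0.838345 + 0.64 * 1.78857 = 1.44649
visc_blend = exp(exp(1.44649)) - 0.8 = 69.18

69.18 cSt


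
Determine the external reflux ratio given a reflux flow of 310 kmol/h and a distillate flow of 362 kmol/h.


Reflux ratio definition: R = L / D (liquid returned / distillate withdrawn)
L = 310 kmol/h, D = 362 kmol/h
R = 310 / 362 = 0.8564

0.8564


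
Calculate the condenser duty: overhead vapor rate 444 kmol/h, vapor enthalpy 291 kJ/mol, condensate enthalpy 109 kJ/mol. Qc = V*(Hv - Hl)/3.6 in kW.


Qc = 444 * (291 - 109) / 3.6 = 444 * 182 / 3.6 = 22450

22450 kW


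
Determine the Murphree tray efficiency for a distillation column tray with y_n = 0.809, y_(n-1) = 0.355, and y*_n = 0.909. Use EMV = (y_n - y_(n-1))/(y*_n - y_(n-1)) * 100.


Murphree vapor efficiency: EMV = (y_n - y_(n-1)) / (y*_n - y_(n-1)) * 100
EMV = (0.809 - 0.355) / (0.909 - 0.355) * 100 = 0.454 / 0.554 * 100 = 81.95

81.95 %


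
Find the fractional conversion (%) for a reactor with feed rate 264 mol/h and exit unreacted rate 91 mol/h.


X = (F_in - F_out) / F_in * 100
Moles reacted = 264 - 91 = 173
X = 173 / 264 * 100
= 0.6553 * 100
= 65.53 %

65.53 %


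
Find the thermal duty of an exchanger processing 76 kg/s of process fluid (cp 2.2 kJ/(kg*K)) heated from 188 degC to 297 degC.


Q = m_dot * cp * delta_T
delta_T = 297 - 188 = 109 K
Q = 76 * 2.2 * 109
= 167.2 * 109
= 18224.8 kW

18224.8 kW


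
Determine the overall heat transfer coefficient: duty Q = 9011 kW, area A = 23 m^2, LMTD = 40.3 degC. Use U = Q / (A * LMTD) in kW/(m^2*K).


From Q = U*A*LMTD, U = Q / (A * LMTD)
U = 9011 / (23 * 40.3) = 9011 / 926.9 = 9.722

9.722 kW/(m^2*K)


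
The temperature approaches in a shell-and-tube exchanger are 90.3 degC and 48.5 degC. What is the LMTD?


LMTD = (dT1 - dT2) / ln(dT1/dT2)
= (90.3 - 48.5) / ln(90.3 / 48.5) = 41.8 / 0.621574 = 67.25

67.25 degC


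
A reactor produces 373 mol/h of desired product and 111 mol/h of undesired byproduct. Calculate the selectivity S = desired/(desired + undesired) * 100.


Selectivity = desired / (desired + undesired) * 100
Total products = 373 + 111 = 484 mol/h
S = 373 / 484 * 100
= 0.7707 * 100
= 77.07 %

77.07 %


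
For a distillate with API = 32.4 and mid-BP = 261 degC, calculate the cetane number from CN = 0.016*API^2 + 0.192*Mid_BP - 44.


CN = 0.016 * 32.4^2 + 0.192 * 261 - 44
CN = 16.79616 + 50.112 - 44 = 22.90816

22.90816


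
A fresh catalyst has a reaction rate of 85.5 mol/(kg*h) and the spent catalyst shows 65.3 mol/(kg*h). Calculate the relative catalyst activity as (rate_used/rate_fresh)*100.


Activity (%) = (rate_used / rate_fresh) * 100
rate_used = 65.3, rate_fresh = 85.5
= (65.3 / 85.5) * 100
= 0.7637 * 100 = 76.37

76.37 %


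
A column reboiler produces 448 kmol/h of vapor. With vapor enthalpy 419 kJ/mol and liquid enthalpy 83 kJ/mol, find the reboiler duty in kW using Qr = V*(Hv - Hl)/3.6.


Qr = 448 * (419 - 83) / 3.6 = 448 * 336 / 3.6 = 41810

41810 kW


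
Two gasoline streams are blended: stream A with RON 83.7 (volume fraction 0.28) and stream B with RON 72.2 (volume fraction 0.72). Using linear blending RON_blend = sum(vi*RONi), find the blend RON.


Linear blending: RON_blend = sum(vi * RONi)
Contribution 1: 0.28 * 83.7 = 23.436
Contribution 2: 0.72 * 72.2 = 51.984
RON_blend = 23.436 + 51.984 = 75.42

75.42


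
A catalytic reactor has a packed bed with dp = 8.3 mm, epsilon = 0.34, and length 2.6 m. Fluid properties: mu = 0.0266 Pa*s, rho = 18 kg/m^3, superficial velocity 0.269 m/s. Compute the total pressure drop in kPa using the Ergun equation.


dp = 8.3 mm = 0.0083 m
Viscous term = 150*0.0266*0.269*(1-0.34)^2 / (0.0083^2*0.34^3) = 172671
Inertial term = 1.75*18*0.269^2*(1-0.34) / (0.0083*0.34^3) = 4611.52
dP/L = 172671 + 4611.52 = 177283 Pa/m
dP = 177283 * 2.6 / 1000 = 460.9 kPa

460.9 kPa


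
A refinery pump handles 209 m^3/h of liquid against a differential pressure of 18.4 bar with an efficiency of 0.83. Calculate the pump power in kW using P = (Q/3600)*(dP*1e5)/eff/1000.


Q = 209 / 3600 = 0.0580556 m^3/s
P = 0.0580556 * (18.4 * 1e5) / 0.83 / 1000 = 128.7

128.7 kW


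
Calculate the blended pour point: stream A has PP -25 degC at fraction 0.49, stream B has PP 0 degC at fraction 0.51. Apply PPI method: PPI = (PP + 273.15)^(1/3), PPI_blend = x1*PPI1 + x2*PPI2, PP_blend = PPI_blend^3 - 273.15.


PPI_1 = (-25 + 273.15)^(1/3) = 6.284028
PPI_2 = (0 + 273.15)^(1/3) = 6.488342
PPI_blend = 0.49 * 6.284028 + 0.51 * 6.488342 = 6.388228
PP_blend = 6.388228^3 - 273.15 = 260.7001 - 273.15 = -12.45

-12.45 degC


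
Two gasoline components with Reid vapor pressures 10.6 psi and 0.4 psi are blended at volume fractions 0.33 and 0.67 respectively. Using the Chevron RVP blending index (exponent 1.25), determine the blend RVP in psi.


Chevron index: RVP_blend = (sum xi*RVPi^1.25)^(1/1.25)
RVP^1.25 terms: 0.33 * 10.6^1.25 + 0.67 * 0.4^1.25 = 6.52483
RVP_blend = 6.52483^(1/1.25) = 4.484

4.484 psi


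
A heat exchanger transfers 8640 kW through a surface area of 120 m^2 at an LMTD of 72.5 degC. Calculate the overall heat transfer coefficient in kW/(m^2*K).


From Q = U*A*LMTD, U = Q / (A * LMTD)
U = 8640 / (120 * 72.5) = 8640 / 8700 = 0.9931

0.9931 kW/(m^2*K)


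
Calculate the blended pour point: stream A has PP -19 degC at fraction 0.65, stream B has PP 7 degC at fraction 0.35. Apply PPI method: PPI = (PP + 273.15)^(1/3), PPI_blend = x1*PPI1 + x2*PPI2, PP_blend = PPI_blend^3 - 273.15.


PPI_1 = (-19 + 273.15)^(1/3) = 6.334272
PPI_2 = (7 + 273.15)^(1/3) = 6.543301
PPI_blend = 0.65 * 6.334272 + 0.35 * 6.543301 = 6.407432
PP_blend = 6.407432^3 - 273.15 = 263.0583 - 273.15 = -10.09

-10.09 degC


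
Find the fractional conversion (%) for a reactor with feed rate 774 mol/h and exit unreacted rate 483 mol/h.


X = (F_in - F_out) / F_in * 100
Moles reacted = 774 - 483 = 291
X = 291 / 774 * 100
= 0.3760 * 100
= 37.60 %

37.60 %


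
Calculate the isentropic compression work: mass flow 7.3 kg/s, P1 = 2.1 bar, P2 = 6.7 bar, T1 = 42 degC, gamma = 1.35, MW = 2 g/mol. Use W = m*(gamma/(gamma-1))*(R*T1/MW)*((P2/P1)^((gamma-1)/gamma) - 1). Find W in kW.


Isentropic work: W = m*(gamma/(gamma-1))*(R*T1/MW)*((P2/P1)^((gamma-1)/gamma) - 1)
T1 = 42 + 273.15 = 315.15 K
Pressure ratio = 6.7 / 2.1 = 3.19048
Exponent = (1.35 - 1)/1.35 = 0.259259
(P2/P1)^exp - 1 = 3.19048^0.259259 - 1 = 0.350919
W = 7.3 * 1.35 / 0.35 * 8.314 * 315.15 / 2 * 0.350919 = 12940

12940 kW


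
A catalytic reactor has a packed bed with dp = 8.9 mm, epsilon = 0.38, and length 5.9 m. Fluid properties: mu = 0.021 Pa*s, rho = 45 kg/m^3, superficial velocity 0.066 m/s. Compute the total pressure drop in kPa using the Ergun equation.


dp = 8.9 mm = 0.0089 m
Viscous term = 150*0.021*0.066*(1-0.38)^2 / (0.0089^2*0.38^3) = 18386.8
Inertial term = 1.75*45*0.066^2*(1-0.38) / (0.0089*0.38^3) = 435.501
dP/L = 18386.8 + 435.501 = 18822.3 Pa/m
dP = 18822.3 * 5.9 / 1000 = 111.1 kPa

111.1 kPa


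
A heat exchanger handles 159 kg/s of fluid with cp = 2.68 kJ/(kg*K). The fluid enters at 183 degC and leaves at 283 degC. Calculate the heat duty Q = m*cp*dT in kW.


Q = m_dot * cp * delta_T
delta_T = 283 - 183 = 100 K
Q = 159 * 2.68 * 100
= 426.12 * 100
= 42612 kW

42612 kW


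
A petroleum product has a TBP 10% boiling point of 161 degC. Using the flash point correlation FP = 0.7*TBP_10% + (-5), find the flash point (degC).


FP = 0.7 * 161 + (-5) = 107.7

107.7 degC


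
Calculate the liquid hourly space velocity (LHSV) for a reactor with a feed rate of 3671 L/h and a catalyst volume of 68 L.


LHSV = volumetric feed rate / catalyst volume
= 3671 L/h / 68 L
= 53.99 h^-1

53.99 h^-1


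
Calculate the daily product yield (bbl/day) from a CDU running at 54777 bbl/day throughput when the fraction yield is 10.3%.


Crude throughput = 54777 bbl/day
Fraction yield = 10.3%
yield = throughput * fraction / 100
yield = 54777 * 10.3 / 100 = 5642.031

5642.031 bbl/day


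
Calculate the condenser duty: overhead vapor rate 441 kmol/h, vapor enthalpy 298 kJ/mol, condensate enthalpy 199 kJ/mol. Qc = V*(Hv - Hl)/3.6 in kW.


Qc = 441 * (298 - 199) / 3.6 = 441 * 99 / 3.6 = 12130

12130 kW


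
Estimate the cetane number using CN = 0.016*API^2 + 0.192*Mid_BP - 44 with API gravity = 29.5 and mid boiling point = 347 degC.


CN = 0.016 * 29.5^2 + 0.192 * 347 - 44
CN = 13.924 + 66.624 - 44 = 36.548

36.548


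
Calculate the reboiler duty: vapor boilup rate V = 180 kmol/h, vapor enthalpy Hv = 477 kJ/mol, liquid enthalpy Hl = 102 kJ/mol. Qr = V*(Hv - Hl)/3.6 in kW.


Qr = 180 * (477 - 102) / 3.6 = 180 * 375 / 3.6 = 18750

18750 kW


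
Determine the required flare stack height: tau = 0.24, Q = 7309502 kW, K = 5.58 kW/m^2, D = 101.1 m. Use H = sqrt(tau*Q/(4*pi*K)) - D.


tau*Q/(4*pi*K) = 0.24 * 7309502 / (4 * pi * 5.58) = 25018.1
sqrt(25018.1) = 158.171
H = 158.171 - 101.1 = 57.07

57.07 m


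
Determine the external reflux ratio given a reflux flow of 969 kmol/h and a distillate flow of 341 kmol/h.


Reflux ratio definition: R = L / D (liquid returned / distillate withdrawn)
L = 969 kmol/h, D = 341 kmol/h
R = 969 / 341 = 2.842

2.842


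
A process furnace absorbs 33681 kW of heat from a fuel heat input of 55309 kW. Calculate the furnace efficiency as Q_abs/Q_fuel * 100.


Furnace efficiency = Q_absorbed / Q_fuel * 100
= 33681 / 55309 * 100 = 60.90

60.90 %


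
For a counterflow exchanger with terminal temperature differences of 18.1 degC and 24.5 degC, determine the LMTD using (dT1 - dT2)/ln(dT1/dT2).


LMTD = (dT1 - dT2) / ln(dT1/dT2)
= (18.1 - 24.5) / ln(18.1 / 24.5) = -6.4 / -0.302761 = 21.14

21.14 degC


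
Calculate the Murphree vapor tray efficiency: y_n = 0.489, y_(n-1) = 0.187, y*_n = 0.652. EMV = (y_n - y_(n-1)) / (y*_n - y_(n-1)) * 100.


Murphree vapor efficiency: EMV = (y_n - y_(n-1)) / (y*_n - y_(n-1)) * 100
EMV = (0.489 - 0.187) / (0.652 - 0.187) * 100 = 0.302 / 0.465 * 100 = 64.95

64.95 %


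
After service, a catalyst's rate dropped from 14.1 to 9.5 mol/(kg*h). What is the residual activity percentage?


Activity (%) = (rate_used / rate_fresh) * 100
rate_used = 9.5, rate_fresh = 14.1
= (9.5 / 14.1) * 100
= 0.6738 * 100 = 67.38

67.38 %


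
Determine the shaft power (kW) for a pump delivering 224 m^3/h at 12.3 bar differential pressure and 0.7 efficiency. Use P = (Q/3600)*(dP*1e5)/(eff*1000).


Q = 224 / 3600 = 0.0622222 m^3/s
P = 0.0622222 * (12.3 * 1e5) / 0.7 / 1000 = 109.3

109.3 kW


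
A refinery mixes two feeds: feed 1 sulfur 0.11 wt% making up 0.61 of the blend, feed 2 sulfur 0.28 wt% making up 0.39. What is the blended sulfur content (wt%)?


Linear sulfur blending: S_blend = x1*S1 + x2*S2
Contribution 1: 0.61 * 0.11 = 0.0671 wt%
Contribution 2: 0.39 * 0.28 = 0.1092 wt%
S_blend = 0.0671 + 0.1092 = 0.1763

0.1763 wt%


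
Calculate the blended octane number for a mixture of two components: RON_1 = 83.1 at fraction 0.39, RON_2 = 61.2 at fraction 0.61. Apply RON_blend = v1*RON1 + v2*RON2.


Linear blending: RON_blend = sum(vi * RONi)
Contribution 1: 0.39 * 83.1 = 32.409
Contribution 2: 0.61 * 61.2 = 37.332
RON_blend = 32.409 + 37.332 = 69.741

69.741


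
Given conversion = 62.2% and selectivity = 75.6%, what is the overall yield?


Overall yield = conversion (%) * selectivity (%) / 100
Conversion = 62.2%, Selectivity = 75.6%
Y = 62.2 * 75.6 / 100
= 47.0232 %

47.0232 %


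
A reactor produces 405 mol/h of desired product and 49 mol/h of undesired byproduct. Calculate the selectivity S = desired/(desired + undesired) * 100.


Selectivity = desired / (desired + undesired) * 100
Total products = 405 + 49 = 454 mol/h
S = 405 / 454 * 100
= 0.8921 * 100
= 89.21 %

89.21 %


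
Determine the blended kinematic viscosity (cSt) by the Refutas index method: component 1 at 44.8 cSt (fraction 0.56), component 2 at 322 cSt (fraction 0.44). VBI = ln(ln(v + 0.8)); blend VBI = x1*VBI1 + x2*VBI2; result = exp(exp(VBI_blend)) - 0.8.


Refutas method: VBN_i = 14.534*ln(ln(visc_i + 0.8)) + 10.975, blended linearly by mass fraction; since VBN is linear in VBI_i = ln(ln(visc_i + 0.8)) and the fractions sum to 1, blend VBI directly: visc = exp(exp(VBI_blend)) - 0.8
VBI_1 = ln(ln(44.8 + 0.8)) = 1.34023
VBI_2 = ln(ln(322 + 0.8)) = 1.75389
VBI_blend = 0.56 * 1.34023 + 0.44 * 1.75389 = 1.52224
visc_blend = exp(exp(1.52224)) - 0.8 = 96.96

96.96 cSt


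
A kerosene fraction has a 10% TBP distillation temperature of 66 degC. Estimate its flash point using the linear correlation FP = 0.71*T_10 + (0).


FP = 0.71 * 66 + (0) = 46.86

46.86 degC


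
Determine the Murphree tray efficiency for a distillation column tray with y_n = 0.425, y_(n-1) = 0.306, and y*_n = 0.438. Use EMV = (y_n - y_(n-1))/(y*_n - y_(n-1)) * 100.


Murphree vapor efficiency: EMV = (y_n - y_(n-1)) / (y*_n - y_(n-1)) * 100
EMV = (0.425 - 0.306) / (0.438 - 0.306) * 100 = 0.119 / 0.132 * 100 = 90.15

90.15 %


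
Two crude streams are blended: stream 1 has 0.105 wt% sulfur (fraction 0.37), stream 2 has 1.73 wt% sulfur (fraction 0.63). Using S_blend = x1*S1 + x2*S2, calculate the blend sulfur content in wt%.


Linear sulfur blending: S_blend = x1*S1 + x2*S2
Contribution 1: 0.37 * 0.105 = 0.03885 wt%
Contribution 2: 0.63 * 1.73 = 1.0899 wt%
S_blend = 0.03885 + 1.0899 = 1.12875

1.12875 wt%


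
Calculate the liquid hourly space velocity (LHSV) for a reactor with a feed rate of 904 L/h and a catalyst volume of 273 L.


LHSV = volumetric feed rate / catalyst volume
= 904 L/h / 273 L
= 3.311 h^-1

3.311 h^-1


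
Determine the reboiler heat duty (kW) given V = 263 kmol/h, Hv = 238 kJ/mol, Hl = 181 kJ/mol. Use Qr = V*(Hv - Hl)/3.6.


Qr = 263 * (238 - 181) / 3.6 = 263 * 57 / 3.6 = 4164

4164 kW


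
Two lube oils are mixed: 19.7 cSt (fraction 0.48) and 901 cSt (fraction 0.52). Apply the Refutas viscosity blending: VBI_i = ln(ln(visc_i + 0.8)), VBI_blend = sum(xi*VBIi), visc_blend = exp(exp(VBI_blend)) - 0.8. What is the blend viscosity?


Refutas method: VBN_i = 14.534*ln(ln(visc_i + 0.8)) + 10.975, blended linearly by mass fraction; since VBN is linear in VBI_i = ln(ln(visc_i + 0.8)) and the fractions sum to 1, blend VBI directly: visc = exp(exp(VBI_blend)) - 0.8
VBI_1 = ln(ln(19.7 + 0.8)) = 1.1054
VBI_2 = ln(ln(901 + 0.8)) = 1.91757
VBI_blend = 0.48 * 1.1054 + 0.52 * 1.91757 = 1.52773
visc_blend = exp(exp(1.52773)) - 0.8 = 99.45

99.45 cSt


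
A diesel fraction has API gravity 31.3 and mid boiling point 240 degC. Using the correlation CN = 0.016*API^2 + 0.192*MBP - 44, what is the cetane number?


CN = 0.016 * 31.3^2 + 0.192 * 240 - 44
CN = 15.67504 + 46.08 - 44 = 17.75504

17.75504


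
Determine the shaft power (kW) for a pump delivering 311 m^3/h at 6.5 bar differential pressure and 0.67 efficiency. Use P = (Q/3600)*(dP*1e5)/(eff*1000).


Q = 311 / 3600 = 0.0863889 m^3/s
P = 0.0863889 * (6.5 * 1e5) / 0.67 / 1000 = 83.81

83.81 kW


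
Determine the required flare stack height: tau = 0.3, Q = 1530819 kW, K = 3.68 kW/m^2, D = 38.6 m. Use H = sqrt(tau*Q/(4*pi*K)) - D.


tau*Q/(4*pi*K) = 0.3 * 1530819 / (4 * pi * 3.68) = 9930.87
sqrt(9930.87) = 99.6538
H = 99.6538 - 38.6 = 61.05

61.05 m


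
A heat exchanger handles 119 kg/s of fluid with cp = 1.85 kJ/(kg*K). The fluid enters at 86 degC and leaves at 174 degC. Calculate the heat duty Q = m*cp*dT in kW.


Q = m_dot * cp * delta_T
delta_T = 174 - 86 = 88 K
Q = 119 * 1.85 * 88
= 220.15 * 88
= 19373.2 kW

19373.2 kW


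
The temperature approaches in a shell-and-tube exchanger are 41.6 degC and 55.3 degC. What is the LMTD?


LMTD = (dT1 - dT2) / ln(dT1/dT2)
= (41.6 - 55.3) / ln(41.6 / 55.3) = -13.7 / -0.284673 = 48.13

48.13 degC


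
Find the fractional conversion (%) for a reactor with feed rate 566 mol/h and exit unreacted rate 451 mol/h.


X = (F_in - F_out) / F_in * 100
Moles reacted = 566 - 451 = 115
X = 115 / 566 * 100
= 0.2032 * 100
= 20.32 %

20.32 %


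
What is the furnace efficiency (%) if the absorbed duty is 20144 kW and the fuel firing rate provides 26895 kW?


Furnace efficiency = Q_absorbed / Q_fuel * 100
= 20144 / 26895 * 100 = 74.90

74.90 %


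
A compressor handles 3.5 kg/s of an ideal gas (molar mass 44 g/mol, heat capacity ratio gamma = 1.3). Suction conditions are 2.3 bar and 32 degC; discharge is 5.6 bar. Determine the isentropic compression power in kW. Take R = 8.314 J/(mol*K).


Isentropic work: W = m*(gamma/(gamma-1))*(R*T1/MW)*((P2/P1)^((gamma-1)/gamma) - 1)
T1 = 32 + 273.15 = 305.15 K
Pressure ratio = 5.6 / 2.3 = 2.43478
Exponent = (1.3 - 1)/1.3 = 0.230769
(P2/P1)^exp - 1 = 2.43478^0.230769 - 1 = 0.227956
W = 3.5 * 1.3 / 0.3 * 8.314 * 305.15 / 44 * 0.227956 = 199.3

199.3 kW


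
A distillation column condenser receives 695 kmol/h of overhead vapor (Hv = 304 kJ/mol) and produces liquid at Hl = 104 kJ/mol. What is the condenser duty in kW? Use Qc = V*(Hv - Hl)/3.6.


Qc = 695 * (304 - 104) / 3.6 = 695 * 200 / 3.6 = 38610

38610 kW


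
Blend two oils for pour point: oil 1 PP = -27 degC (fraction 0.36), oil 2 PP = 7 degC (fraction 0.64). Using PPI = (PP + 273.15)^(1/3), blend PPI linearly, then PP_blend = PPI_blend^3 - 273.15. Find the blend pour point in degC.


PPI_1 = (-27 + 273.15)^(1/3) = 6.2671
PPI_2 = (7 + 273.15)^(1/3) = 6.543301
PPI_blend = 0.36 * 6.2671 + 0.64 * 6.543301 = 6.443869
PP_blend = 6.443869^3 - 273.15 = 267.5717 - 273.15 = -5.58

-5.58 degC


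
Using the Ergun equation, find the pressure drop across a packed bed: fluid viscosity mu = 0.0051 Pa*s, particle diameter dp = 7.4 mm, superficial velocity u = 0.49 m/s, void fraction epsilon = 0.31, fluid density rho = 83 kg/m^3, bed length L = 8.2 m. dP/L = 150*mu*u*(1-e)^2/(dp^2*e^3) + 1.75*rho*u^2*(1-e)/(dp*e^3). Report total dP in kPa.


dp = 7.4 mm = 0.0074 m
Viscous term = 150*0.0051*0.49*(1-0.31)^2 / (0.0074^2*0.31^3) = 109397
Inertial term = 1.75*83*0.49^2*(1-0.31) / (0.0074*0.31^3) = 109154
dP/L = 109397 + 109154 = 218551 Pa/m
dP = 218551 * 8.2 / 1000 = 1792 kPa

1792 kPa


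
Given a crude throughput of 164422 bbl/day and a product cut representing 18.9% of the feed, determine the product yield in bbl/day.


Crude throughput = 164422 bbl/day
Fraction yield = 18.9%
yield = throughput * fraction / 100
yield = 164422 * 18.9 / 100 = 31075.758

31075.758 bbl/day


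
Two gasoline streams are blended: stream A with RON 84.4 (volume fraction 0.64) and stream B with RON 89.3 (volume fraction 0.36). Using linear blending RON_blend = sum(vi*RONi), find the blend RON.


Linear blending: RON_blend = sum(vi * RONi)
Contribution 1: 0.64 * 84.4 = 54.016
Contribution 2: 0.36 * 89.3 = 32.148
RON_blend = 54.016 + 32.148 = 86.164

86.164


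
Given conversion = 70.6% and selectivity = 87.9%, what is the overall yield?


Overall yield = conversion (%) * selectivity (%) / 100
Conversion = 70.6%, Selectivity = 87.9%
Y = 70.6 * 87.9 / 100
= 62.0574 %

62.0574 %


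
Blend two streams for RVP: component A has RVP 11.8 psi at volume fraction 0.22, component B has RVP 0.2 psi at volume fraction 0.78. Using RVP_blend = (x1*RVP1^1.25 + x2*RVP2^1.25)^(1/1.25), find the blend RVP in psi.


Chevron index: RVP_blend = (sum xi*RVPi^1.25)^(1/1.25)
RVP^1.25 terms: 0.22 * 11.8^1.25 + 0.78 * 0.2^1.25 = 4.91576
RVP_blend = 4.91576^(1/1.25) = 3.575

3.575 psi


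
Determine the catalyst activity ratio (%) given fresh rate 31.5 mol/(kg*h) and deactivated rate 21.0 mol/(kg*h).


Activity (%) = (rate_used / rate_fresh) * 100
rate_used = 21.0, rate_fresh = 31.5
= (21.0 / 31.5) * 100
= 0.6667 * 100 = 66.67

66.67 %


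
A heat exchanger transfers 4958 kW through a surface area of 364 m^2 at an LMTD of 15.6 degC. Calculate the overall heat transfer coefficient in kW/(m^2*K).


From Q = U*A*LMTD, U = Q / (A * LMTD)
U = 4958 / (364 * 15.6) = 4958 / 5678.4 = 0.8731

0.8731 kW/(m^2*K)


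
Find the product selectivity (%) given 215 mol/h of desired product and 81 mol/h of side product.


Selectivity = desired / (desired + undesired) * 100
Total products = 215 + 81 = 296 mol/h
S = 215 / 296 * 100
= 0.7264 * 100
= 72.64 %

72.64 %


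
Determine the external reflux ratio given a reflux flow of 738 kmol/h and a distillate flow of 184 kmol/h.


Reflux ratio definition: R = L / D (liquid returned / distillate withdrawn)
L = 738 kmol/h, D = 184 kmol/h
R = 738 / 184 = 4.011

4.011


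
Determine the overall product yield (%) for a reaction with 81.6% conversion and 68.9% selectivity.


Overall yield = conversion (%) * selectivity (%) / 100
Conversion = 81.6%, Selectivity = 68.9%
Y = 81.6 * 68.9 / 100
= 56.2224 %

56.2224 %


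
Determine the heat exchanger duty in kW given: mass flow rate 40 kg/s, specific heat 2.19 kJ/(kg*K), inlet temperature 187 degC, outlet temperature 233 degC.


Q = m_dot * cp * delta_T
delta_T = 233 - 187 = 46 K
Q = 40 * 2.19 * 46
= 87.6 * 46
= 4029.6 kW

4029.6 kW


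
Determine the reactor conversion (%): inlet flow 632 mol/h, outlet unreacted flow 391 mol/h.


X = (F_in - F_out) / F_in * 100
Moles reacted = 632 - 391 = 241
X = 241 / 632 * 100
= 0.3813 * 100
= 38.13 %

38.13 %


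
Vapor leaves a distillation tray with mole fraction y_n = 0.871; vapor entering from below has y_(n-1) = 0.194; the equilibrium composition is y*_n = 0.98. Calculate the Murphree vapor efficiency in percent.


Murphree vapor efficiency: EMV = (y_n - y_(n-1)) / (y*_n - y_(n-1)) * 100
EMV = (0.871 - 0.194) / (0.98 - 0.194) * 100 = 0.677 / 0.786 * 100 = 86.13

86.13 %


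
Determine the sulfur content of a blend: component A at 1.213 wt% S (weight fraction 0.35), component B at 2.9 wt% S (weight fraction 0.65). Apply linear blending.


Linear sulfur blending: S_blend = x1*S1 + x2*S2
Contribution 1: 0.35 * 1.213 = 0.42455 wt%
Contribution 2: 0.65 * 2.9 = 1.885 wt%
S_blend = 0.42455 + 1.885 = 2.30955

2.30955 wt%


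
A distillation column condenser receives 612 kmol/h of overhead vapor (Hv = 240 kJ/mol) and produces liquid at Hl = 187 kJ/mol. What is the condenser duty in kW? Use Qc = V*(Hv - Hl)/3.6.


Qc = 612 * (240 - 187) / 3.6 = 612 * 53 / 3.6 = 9010

9010 kW
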